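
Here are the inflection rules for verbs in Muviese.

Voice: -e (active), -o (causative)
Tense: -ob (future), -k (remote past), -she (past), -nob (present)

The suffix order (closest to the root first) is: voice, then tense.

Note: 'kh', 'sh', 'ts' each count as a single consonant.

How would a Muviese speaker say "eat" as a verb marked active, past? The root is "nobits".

Attach voice active -e → nobitse.
Attach tense past -she → nobitseshe.

nobitseshe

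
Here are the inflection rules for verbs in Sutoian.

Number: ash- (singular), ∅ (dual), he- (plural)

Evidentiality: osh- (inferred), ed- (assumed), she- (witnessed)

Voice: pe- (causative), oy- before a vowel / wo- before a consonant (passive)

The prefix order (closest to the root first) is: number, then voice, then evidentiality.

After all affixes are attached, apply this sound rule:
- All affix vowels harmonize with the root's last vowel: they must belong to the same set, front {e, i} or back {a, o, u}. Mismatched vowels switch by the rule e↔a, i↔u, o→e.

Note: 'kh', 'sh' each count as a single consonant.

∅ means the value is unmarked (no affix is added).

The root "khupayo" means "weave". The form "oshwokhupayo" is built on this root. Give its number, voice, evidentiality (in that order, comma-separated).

dual, passive, inferred

Segment: osh-wo-khupayo.
number: ∅ → dual.
voice: oy/wo- → passive.
evidentiality: osh- → inferred.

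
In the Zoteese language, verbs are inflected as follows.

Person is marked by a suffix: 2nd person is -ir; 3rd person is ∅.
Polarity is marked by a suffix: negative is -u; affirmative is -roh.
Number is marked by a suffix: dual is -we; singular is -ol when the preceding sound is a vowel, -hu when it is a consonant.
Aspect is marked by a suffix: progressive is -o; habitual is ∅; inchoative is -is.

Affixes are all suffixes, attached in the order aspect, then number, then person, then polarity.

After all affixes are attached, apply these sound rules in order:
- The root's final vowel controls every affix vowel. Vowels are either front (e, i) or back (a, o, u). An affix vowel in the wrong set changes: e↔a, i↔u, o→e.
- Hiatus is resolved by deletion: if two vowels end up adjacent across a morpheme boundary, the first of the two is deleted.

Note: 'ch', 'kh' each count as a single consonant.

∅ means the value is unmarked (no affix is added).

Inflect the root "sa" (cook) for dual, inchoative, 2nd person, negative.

suswuru

Attach aspect inchoative -is → sais.
Attach number dual -we → saiswe.
Attach person 2nd person -ir → saisweir.
Attach polarity negative -u → saisweiru.
Apply vowel harmony: saisweiru → sauswauru.
Apply vowel deletion: sauswauru → suswuru.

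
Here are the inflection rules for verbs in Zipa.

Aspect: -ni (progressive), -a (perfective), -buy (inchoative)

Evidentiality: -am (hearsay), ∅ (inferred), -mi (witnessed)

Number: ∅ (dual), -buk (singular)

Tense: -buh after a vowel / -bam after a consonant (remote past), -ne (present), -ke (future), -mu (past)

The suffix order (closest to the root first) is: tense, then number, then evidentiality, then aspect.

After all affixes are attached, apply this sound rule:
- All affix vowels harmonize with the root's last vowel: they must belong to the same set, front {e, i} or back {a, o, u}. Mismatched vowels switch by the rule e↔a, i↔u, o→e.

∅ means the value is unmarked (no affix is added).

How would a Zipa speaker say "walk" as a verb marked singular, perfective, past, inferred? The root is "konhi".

Attach tense past -mu → konhimu.
Attach number singular -buk → konhimubuk.
evidentiality = inferred: zero marking, form stays konhimubuk.
Attach aspect perfective -a → konhimubuka.
Apply vowel harmony: konhimubuka → konhimibike.

konhimibike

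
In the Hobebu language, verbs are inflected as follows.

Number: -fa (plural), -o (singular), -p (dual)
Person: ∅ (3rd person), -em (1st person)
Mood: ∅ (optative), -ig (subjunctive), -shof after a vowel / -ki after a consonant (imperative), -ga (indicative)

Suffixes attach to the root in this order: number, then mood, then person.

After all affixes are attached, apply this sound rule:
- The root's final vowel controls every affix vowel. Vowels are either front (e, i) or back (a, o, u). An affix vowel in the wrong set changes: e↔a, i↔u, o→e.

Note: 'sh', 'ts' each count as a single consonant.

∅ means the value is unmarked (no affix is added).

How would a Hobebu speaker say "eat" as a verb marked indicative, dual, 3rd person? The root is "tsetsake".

Attach number dual -p → tsetsakep.
Attach mood indicative -ga → tsetsakepga.
person = 3rd person: zero marking, form stays tsetsakepga.
Apply vowel harmony: tsetsakepga → tsetsakepge.

tsetsakepge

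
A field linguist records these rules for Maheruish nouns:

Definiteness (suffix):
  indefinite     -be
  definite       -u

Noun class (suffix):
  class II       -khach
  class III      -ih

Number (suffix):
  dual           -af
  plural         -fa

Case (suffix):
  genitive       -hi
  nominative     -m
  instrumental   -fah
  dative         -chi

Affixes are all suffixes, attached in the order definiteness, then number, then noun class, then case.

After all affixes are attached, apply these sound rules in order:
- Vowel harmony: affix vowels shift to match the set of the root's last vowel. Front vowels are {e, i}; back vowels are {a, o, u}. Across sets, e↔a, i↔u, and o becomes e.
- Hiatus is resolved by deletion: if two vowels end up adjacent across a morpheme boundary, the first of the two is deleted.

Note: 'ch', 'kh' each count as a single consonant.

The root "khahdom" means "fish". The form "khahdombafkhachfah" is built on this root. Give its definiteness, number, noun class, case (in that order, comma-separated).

Segment: khahdom-be-af-khach-fah.
definiteness: -be → indefinite.
number: -af → dual.
noun class: -khach → class II.
case: -fah → instrumental.

indefinite, dual, class II, instrumental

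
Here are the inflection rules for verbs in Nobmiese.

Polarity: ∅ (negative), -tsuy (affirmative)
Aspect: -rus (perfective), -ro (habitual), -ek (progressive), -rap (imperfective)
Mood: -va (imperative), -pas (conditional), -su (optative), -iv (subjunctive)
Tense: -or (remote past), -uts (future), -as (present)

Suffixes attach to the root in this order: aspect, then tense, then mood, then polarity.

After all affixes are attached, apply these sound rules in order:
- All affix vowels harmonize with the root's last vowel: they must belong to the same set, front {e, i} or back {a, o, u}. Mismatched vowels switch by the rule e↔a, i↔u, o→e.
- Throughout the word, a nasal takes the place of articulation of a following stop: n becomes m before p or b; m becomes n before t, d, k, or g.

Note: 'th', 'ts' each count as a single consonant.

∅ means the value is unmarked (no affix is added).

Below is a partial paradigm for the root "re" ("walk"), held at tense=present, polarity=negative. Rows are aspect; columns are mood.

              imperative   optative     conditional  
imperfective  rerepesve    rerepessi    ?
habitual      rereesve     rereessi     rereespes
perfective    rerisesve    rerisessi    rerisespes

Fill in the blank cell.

rerepespes

Attach aspect imperfective -rap → rerap.
Attach tense present -as → rerapas.
Attach mood conditional -pas → rerapaspas.
polarity = negative: zero marking, form stays rerapaspas.
Apply vowel harmony: rerapaspas → rerepespes.
Nasal assimilation: no change.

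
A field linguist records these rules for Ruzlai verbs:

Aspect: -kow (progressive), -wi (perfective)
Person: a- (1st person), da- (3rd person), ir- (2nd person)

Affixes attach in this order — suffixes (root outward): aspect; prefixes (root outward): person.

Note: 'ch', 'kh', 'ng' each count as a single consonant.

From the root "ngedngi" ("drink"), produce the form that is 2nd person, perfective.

irngedngiwi

Attach aspect perfective -wi → ngedngiwi.
Attach person 2nd person ir- → irngedngiwi.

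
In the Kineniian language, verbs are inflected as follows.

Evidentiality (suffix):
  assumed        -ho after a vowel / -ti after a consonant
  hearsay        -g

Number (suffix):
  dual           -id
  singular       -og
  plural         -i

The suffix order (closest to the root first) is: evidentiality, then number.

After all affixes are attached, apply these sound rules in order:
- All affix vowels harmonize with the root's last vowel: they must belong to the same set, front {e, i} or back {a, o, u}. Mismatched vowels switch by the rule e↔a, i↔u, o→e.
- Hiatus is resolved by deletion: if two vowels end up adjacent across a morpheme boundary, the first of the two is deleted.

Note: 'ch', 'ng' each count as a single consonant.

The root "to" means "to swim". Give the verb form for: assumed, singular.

Attach evidentiality assumed -ho (after vowel 'o') → toho.
Attach number singular -og → tohoog.
Vowel harmony: no change.
Apply vowel deletion: tohoog → tohog.

tohog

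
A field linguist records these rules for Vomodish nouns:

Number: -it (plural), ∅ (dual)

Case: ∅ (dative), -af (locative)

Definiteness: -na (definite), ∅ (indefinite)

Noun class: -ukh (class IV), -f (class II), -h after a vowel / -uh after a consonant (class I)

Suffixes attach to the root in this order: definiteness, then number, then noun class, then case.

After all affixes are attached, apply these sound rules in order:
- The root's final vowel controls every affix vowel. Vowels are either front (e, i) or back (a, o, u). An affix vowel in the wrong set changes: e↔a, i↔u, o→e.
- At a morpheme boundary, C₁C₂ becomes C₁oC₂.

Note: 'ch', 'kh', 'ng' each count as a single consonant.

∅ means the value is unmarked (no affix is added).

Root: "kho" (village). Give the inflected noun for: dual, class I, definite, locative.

khonahaf

Attach definiteness definite -na → khona.
number = dual: zero marking, form stays khona.
Attach noun class class I -h (after vowel 'a') → khonah.
Attach case locative -af → khonahaf.
Vowel harmony: no change.
Epenthesis: no change.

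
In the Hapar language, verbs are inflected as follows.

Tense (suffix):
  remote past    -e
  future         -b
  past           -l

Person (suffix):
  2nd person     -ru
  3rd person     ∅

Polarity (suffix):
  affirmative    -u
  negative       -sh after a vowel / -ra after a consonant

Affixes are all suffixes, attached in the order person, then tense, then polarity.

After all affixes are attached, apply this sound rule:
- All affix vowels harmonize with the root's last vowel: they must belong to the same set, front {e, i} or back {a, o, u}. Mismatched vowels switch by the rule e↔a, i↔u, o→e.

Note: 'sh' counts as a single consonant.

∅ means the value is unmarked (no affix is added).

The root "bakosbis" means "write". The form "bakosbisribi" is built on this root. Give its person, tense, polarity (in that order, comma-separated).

Segment: bakosbis-ru-b-u.
person: -ru → 2nd person.
tense: -b → future.
polarity: -u → affirmative.

2nd person, future, affirmative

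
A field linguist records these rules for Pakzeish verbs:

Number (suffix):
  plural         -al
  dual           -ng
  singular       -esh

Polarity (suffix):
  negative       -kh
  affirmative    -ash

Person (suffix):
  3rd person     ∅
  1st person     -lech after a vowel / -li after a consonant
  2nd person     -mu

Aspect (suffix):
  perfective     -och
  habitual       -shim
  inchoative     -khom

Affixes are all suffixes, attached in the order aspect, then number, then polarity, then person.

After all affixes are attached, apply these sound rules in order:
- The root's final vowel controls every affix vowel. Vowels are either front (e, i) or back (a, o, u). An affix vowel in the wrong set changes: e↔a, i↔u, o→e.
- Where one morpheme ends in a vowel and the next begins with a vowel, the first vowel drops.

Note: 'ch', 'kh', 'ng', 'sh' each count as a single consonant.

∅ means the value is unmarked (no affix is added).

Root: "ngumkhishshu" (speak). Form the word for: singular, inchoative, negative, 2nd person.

ngumkhishshukhomashkhmu

Attach aspect inchoative -khom → ngumkhishshukhom.
Attach number singular -esh → ngumkhishshukhomesh.
Attach polarity negative -kh → ngumkhishshukhomeshkh.
Attach person 2nd person -mu → ngumkhishshukhomeshkhmu.
Apply vowel harmony: ngumkhishshukhomeshkhmu → ngumkhishshukhomashkhmu.
Vowel deletion: no change.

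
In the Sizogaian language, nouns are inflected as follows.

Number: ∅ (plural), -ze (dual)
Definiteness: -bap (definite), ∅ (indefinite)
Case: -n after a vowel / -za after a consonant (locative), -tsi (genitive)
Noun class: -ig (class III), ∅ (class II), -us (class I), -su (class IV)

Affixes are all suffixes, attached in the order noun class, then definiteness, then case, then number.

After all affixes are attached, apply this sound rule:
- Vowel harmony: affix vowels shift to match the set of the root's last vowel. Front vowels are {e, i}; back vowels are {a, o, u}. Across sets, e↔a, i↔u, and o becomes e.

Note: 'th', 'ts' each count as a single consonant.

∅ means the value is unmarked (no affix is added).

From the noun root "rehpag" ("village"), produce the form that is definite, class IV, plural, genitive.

Attach noun class class IV -su → rehpagsu.
Attach definiteness definite -bap → rehpagsubap.
Attach case genitive -tsi → rehpagsubaptsi.
number = plural: zero marking, form stays rehpagsubaptsi.
Apply vowel harmony: rehpagsubaptsi → rehpagsubaptsu.

rehpagsubaptsu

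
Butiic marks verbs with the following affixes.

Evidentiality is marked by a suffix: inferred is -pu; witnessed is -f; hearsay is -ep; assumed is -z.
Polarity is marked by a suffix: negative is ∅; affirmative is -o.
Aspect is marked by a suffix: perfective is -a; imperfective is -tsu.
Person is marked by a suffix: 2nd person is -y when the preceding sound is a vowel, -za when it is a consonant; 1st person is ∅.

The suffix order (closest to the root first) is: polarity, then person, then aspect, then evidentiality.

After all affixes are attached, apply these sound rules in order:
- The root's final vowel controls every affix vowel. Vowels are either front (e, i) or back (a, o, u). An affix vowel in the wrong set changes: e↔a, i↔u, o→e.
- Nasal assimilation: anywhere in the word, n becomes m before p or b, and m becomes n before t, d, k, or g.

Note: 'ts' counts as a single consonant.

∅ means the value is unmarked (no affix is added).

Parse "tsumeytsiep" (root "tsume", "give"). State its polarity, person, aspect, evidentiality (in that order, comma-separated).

negative, 2nd person, imperfective, hearsay

Segment: tsume-y-tsu-ep.
polarity: ∅ → negative.
person: -y/za → 2nd person.
aspect: -tsu → imperfective.
evidentiality: -ep → hearsay.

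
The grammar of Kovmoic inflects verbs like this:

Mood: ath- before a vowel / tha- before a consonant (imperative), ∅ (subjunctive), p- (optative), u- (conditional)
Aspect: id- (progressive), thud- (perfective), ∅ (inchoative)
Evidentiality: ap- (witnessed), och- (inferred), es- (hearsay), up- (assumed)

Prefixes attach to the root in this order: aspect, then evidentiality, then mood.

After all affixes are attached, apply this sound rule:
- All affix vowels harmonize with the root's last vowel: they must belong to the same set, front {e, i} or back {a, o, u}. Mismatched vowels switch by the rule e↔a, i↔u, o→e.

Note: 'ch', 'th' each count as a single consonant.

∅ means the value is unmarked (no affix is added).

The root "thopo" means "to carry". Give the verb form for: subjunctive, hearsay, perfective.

Attach aspect perfective thud- → thudthopo.
Attach evidentiality hearsay es- → esthudthopo.
mood = subjunctive: zero marking, form stays esthudthopo.
Apply vowel harmony: esthudthopo → asthudthopo.

asthudthopo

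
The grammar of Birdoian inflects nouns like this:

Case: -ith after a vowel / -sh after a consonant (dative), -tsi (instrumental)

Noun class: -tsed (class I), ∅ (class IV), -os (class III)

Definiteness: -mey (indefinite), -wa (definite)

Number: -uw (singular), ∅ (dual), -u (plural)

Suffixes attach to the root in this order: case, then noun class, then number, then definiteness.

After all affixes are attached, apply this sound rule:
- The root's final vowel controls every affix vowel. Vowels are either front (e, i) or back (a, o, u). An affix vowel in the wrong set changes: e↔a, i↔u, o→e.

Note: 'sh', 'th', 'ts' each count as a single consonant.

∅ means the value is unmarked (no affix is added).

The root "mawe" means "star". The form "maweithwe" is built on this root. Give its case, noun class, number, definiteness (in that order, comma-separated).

dative, class IV, dual, definite

Segment: mawe-ith-wa.
case: -ith/sh → dative.
noun class: ∅ → class IV.
number: ∅ → dual.
definiteness: -wa → definite.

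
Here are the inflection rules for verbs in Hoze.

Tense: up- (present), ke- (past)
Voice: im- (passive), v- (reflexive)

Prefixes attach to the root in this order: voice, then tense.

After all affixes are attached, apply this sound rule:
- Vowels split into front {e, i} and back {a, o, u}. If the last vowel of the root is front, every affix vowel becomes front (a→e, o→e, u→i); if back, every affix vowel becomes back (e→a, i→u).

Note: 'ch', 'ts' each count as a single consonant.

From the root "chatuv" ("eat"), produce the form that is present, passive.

Attach voice passive im- → imchatuv.
Attach tense present up- → upimchatuv.
Apply vowel harmony: upimchatuv → upumchatuv.

upumchatuv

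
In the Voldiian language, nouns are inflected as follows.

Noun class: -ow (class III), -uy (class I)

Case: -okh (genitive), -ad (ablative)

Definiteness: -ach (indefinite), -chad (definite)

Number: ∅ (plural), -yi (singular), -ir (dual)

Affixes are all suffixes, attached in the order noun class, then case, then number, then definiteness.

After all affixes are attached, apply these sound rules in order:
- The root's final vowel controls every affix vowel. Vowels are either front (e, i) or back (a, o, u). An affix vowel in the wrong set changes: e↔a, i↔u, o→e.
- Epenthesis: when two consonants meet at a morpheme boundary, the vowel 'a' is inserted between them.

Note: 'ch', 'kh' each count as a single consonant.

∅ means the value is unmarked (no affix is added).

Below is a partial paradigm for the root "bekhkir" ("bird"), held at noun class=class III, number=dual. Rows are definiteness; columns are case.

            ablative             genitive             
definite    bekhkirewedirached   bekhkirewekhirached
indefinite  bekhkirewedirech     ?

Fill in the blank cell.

Attach noun class class III -ow → bekhkirow.
Attach case genitive -okh → bekhkirowokh.
Attach number dual -ir → bekhkirowokhir.
Attach definiteness indefinite -ach → bekhkirowokhirach.
Apply vowel harmony: bekhkirowokhirach → bekhkirewekhirech.
Epenthesis: no change.

bekhkirewekhirech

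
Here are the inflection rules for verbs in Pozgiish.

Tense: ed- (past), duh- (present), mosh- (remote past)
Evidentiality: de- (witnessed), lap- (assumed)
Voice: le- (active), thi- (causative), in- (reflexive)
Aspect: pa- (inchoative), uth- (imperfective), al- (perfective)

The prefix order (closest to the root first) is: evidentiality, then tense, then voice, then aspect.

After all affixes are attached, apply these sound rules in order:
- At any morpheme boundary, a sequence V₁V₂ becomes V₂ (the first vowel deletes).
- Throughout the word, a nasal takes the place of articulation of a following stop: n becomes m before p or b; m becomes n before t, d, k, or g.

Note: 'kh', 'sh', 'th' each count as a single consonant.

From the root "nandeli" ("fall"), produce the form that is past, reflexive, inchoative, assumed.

Attach evidentiality assumed lap- → lapnandeli.
Attach tense past ed- → edlapnandeli.
Attach voice reflexive in- → inedlapnandeli.
Attach aspect inchoative pa- → painedlapnandeli.
Apply vowel deletion: painedlapnandeli → pinedlapnandeli.
Nasal assimilation: no change.

pinedlapnandeli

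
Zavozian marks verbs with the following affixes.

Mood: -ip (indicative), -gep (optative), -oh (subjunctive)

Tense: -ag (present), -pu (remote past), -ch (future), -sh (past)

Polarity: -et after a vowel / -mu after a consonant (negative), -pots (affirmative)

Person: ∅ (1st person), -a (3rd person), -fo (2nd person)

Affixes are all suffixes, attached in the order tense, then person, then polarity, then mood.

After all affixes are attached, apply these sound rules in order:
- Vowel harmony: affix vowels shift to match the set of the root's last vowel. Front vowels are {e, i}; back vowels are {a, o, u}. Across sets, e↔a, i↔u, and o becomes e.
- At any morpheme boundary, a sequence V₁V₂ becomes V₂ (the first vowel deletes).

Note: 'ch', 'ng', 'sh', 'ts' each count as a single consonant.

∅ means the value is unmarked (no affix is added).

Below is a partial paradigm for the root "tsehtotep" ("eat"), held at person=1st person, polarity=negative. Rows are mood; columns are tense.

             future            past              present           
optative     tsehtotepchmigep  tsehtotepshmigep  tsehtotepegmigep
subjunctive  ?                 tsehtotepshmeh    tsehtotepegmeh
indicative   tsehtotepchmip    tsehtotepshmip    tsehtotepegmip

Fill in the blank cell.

Attach tense future -ch → tsehtotepch.
person = 1st person: zero marking, form stays tsehtotepch.
Attach polarity negative -mu (after consonant 'ch') → tsehtotepchmu.
Attach mood subjunctive -oh → tsehtotepchmuoh.
Apply vowel harmony: tsehtotepchmuoh → tsehtotepchmieh.
Apply vowel deletion: tsehtotepchmieh → tsehtotepchmeh.

tsehtotepchmeh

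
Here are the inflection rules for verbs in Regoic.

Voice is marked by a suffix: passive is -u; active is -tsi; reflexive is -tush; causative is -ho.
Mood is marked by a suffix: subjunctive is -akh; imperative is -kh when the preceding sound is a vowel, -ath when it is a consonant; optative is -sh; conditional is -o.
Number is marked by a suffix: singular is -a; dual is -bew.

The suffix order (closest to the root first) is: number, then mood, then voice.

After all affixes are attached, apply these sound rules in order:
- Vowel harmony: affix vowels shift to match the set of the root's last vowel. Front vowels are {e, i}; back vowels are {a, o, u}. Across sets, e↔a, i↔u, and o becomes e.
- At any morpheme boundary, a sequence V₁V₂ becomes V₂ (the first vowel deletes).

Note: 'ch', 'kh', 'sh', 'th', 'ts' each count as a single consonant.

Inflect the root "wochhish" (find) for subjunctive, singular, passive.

wochhishekhi

Attach number singular -a → wochhisha.
Attach mood subjunctive -akh → wochhishaakh.
Attach voice passive -u → wochhishaakhu.
Apply vowel harmony: wochhishaakhu → wochhisheekhi.
Apply vowel deletion: wochhisheekhi → wochhishekhi.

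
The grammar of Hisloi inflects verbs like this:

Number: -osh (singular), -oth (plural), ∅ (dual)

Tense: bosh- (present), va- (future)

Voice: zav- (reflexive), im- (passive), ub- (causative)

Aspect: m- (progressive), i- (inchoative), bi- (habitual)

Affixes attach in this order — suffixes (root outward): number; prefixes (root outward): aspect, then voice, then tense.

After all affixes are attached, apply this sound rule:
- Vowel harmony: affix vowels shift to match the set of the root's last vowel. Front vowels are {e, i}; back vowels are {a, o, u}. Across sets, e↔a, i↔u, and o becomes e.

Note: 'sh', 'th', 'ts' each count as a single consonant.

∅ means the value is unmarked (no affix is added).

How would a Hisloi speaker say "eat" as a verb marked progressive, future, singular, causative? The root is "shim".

veibmshimesh

Attach aspect progressive m- → mshim.
Attach voice causative ub- → ubmshim.
Attach tense future va- → vaubmshim.
Attach number singular -osh → vaubmshimosh.
Apply vowel harmony: vaubmshimosh → veibmshimesh.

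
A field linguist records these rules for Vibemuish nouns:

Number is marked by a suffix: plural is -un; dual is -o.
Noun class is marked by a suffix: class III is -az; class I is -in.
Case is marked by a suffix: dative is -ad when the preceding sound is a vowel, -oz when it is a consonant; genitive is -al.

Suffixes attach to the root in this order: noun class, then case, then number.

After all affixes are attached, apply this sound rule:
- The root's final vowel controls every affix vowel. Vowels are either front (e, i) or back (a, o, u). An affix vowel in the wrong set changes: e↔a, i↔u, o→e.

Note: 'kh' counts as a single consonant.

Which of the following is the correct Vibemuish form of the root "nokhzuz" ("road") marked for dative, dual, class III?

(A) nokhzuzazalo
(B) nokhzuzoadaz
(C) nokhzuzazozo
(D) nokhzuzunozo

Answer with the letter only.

Attach noun class class III -az → nokhzuzaz.
Attach case dative -oz (after consonant 'z') → nokhzuzazoz.
Attach number dual -o → nokhzuzazozo.
Vowel harmony: no change.
So the correct form is nokhzuzazozo, option (C).
(B) nokhzuzoadaz is wrong: it has the affixes in the wrong order.
(D) nokhzuzunozo is wrong: it uses class I instead of class III for noun class.
(A) nokhzuzazalo is wrong: it uses genitive instead of dative for case.

C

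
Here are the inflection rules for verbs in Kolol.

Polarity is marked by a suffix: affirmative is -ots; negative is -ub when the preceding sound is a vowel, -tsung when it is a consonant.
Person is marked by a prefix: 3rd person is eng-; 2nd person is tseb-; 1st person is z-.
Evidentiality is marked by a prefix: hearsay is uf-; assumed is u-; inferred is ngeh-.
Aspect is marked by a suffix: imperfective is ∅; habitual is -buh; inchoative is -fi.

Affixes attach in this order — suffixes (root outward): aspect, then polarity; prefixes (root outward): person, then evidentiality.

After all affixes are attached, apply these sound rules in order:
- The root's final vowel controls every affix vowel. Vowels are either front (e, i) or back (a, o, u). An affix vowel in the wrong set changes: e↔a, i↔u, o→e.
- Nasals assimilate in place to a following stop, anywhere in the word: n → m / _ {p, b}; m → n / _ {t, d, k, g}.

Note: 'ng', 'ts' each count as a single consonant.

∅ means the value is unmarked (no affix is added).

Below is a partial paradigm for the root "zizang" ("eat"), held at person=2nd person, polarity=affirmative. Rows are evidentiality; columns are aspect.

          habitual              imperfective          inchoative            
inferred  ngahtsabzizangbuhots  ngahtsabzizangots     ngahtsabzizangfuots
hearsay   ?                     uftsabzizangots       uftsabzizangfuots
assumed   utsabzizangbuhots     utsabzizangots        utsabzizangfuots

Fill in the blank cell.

Attach person 2nd person tseb- → tsebzizang.
Attach aspect habitual -buh → tsebzizangbuh.
Attach polarity affirmative -ots → tsebzizangbuhots.
Attach evidentiality hearsay uf- → uftsebzizangbuhots.
Apply vowel harmony: uftsebzizangbuhots → uftsabzizangbuhots.
Nasal assimilation: no change.

uftsabzizangbuhots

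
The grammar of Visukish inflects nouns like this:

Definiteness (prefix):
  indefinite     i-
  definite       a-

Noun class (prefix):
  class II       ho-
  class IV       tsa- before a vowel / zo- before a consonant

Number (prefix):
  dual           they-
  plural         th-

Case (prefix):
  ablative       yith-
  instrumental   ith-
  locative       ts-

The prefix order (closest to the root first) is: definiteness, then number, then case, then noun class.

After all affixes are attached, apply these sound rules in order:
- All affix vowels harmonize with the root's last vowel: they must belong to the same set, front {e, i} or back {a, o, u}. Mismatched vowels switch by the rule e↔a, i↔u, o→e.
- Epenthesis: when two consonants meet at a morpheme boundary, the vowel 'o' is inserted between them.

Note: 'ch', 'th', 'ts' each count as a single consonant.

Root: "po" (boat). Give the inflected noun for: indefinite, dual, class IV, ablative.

Attach definiteness indefinite i- → ipo.
Attach number dual they- → theyipo.
Attach case ablative yith- → yiththeyipo.
Attach noun class class IV zo- (before consonant 'y') → zoyiththeyipo.
Apply vowel harmony: zoyiththeyipo → zoyuththayupo.
Apply epenthesis: zoyuththayupo → zoyuthothayupo.

zoyuthothayupo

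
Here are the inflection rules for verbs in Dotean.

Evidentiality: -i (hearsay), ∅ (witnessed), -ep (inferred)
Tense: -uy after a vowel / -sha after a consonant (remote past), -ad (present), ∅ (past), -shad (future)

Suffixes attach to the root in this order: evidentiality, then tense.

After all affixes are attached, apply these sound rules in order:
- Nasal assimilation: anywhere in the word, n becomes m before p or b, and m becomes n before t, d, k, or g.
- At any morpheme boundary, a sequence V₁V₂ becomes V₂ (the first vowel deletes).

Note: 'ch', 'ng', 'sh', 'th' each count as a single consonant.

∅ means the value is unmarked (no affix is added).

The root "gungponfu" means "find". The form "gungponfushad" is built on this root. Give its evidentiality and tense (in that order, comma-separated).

witnessed, future

Segment: gungponfu-shad.
evidentiality: ∅ → witnessed.
tense: -shad → future.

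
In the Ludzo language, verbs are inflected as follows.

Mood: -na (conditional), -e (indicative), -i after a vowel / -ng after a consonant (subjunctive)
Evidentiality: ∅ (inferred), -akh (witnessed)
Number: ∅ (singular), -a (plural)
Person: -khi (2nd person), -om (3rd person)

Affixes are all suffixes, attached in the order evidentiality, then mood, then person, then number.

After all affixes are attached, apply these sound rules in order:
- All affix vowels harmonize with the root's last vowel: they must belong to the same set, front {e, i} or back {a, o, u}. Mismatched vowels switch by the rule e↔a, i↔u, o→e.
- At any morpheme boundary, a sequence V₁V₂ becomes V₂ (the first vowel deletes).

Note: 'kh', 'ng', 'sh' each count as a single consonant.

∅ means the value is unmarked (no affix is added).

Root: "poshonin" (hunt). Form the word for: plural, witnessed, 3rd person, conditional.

poshoninekhneme

Attach evidentiality witnessed -akh → poshoninakh.
Attach mood conditional -na → poshoninakhna.
Attach person 3rd person -om → poshoninakhnaom.
Attach number plural -a → poshoninakhnaoma.
Apply vowel harmony: poshoninakhnaoma → poshoninekhneeme.
Apply vowel deletion: poshoninekhneeme → poshoninekhneme.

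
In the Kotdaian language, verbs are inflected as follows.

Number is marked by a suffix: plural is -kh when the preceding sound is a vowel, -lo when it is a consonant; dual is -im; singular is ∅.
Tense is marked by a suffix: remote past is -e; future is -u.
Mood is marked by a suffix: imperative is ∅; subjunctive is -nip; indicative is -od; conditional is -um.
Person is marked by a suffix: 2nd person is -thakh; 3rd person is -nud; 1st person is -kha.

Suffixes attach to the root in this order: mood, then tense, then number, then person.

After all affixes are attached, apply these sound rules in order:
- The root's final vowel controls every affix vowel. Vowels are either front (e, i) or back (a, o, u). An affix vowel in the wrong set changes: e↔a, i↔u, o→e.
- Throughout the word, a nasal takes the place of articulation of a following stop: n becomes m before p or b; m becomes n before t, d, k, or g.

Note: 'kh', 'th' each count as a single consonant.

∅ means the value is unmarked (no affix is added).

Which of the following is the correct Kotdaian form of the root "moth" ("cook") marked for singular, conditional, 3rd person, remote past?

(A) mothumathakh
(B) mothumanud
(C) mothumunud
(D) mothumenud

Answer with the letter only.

B

Attach mood conditional -um → mothum.
Attach tense remote past -e → mothume.
number = singular: zero marking, form stays mothume.
Attach person 3rd person -nud → mothumenud.
Apply vowel harmony: mothumenud → mothumanud.
Nasal assimilation: no change.
So the correct form is mothumanud, option (B).
(A) mothumathakh is wrong: it uses 2nd person instead of 3rd person for person.
(D) mothumenud is wrong: it fails to apply the sound rule(s).
(C) mothumunud is wrong: it uses future instead of remote past for tense.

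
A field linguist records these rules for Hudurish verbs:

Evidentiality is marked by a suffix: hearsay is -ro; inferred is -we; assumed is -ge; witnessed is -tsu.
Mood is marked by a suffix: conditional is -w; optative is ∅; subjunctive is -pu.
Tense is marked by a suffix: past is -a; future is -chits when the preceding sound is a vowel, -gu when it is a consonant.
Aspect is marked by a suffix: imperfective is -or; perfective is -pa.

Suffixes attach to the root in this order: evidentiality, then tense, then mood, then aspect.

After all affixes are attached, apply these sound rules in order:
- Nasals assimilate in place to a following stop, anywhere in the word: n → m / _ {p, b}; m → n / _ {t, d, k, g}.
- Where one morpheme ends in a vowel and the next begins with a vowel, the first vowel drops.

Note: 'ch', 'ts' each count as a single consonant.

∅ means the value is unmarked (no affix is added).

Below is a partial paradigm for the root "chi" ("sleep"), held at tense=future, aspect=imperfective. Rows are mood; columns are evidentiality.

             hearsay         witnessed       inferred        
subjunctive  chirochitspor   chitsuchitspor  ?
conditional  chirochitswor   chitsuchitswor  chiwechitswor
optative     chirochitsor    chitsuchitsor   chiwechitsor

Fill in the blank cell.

Attach evidentiality inferred -we → chiwe.
Attach tense future -chits (after vowel 'e') → chiwechits.
Attach mood subjunctive -pu → chiwechitspu.
Attach aspect imperfective -or → chiwechitspuor.
Nasal assimilation: no change.
Apply vowel deletion: chiwechitspuor → chiwechitspor.

chiwechitspor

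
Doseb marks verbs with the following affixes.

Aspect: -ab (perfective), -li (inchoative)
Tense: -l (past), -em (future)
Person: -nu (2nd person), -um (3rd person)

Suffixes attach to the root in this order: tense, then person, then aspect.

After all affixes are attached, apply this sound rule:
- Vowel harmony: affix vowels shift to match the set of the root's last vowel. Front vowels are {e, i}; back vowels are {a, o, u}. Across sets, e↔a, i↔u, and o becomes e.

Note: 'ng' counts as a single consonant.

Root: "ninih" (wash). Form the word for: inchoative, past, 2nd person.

Attach tense past -l → ninihl.
Attach person 2nd person -nu → ninihlnu.
Attach aspect inchoative -li → ninihlnuli.
Apply vowel harmony: ninihlnuli → ninihlnili.

ninihlnili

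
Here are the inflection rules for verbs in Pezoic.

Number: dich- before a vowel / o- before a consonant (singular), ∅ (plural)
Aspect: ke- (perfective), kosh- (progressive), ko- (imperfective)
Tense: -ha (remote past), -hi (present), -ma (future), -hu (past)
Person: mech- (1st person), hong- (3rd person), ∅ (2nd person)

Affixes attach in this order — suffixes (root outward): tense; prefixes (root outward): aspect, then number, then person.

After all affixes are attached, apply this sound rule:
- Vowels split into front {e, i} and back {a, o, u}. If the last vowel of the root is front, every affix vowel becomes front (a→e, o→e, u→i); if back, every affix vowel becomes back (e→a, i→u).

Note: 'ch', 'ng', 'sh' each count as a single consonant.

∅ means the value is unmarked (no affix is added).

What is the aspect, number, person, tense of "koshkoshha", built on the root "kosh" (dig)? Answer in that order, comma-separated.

Segment: kosh-kosh-ha.
aspect: kosh- → progressive.
number: ∅ → plural.
person: ∅ → 2nd person.
tense: -ha → remote past.

progressive, plural, 2nd person, remote past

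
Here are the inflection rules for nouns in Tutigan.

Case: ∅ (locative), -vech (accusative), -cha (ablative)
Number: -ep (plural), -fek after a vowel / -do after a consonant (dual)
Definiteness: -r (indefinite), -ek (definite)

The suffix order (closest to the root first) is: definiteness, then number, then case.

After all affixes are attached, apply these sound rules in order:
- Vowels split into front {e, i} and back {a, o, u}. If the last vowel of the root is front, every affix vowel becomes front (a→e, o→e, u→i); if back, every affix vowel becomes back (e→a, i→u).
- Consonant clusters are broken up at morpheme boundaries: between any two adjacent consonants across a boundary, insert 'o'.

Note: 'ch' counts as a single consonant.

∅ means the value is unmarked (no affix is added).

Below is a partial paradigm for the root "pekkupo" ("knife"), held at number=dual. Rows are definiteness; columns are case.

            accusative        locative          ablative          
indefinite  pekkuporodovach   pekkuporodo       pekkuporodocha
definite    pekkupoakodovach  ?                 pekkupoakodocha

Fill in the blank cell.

pekkupoakodo

Attach definiteness definite -ek → pekkupoek.
Attach number dual -do (after consonant 'k') → pekkupoekdo.
case = locative: zero marking, form stays pekkupoekdo.
Apply vowel harmony: pekkupoekdo → pekkupoakdo.
Apply epenthesis: pekkupoakdo → pekkupoakodo.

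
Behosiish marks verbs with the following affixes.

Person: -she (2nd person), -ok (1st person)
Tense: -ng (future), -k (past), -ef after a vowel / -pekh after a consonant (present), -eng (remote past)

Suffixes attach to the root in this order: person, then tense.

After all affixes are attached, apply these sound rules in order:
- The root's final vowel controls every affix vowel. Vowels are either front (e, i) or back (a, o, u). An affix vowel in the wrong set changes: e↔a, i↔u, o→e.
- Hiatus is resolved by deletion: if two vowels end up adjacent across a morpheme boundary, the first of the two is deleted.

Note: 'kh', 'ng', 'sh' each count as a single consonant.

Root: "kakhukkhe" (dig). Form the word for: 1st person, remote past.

Attach person 1st person -ok → kakhukkheok.
Attach tense remote past -eng → kakhukkheokeng.
Apply vowel harmony: kakhukkheokeng → kakhukkheekeng.
Apply vowel deletion: kakhukkheekeng → kakhukkhekeng.

kakhukkhekeng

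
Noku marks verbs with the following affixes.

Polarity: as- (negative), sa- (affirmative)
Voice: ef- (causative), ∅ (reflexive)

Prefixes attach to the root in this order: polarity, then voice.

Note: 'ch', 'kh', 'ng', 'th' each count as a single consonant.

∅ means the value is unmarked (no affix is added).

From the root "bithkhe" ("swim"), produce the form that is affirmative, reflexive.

Attach polarity affirmative sa- → sabithkhe.
voice = reflexive: zero marking, form stays sabithkhe.

sabithkhe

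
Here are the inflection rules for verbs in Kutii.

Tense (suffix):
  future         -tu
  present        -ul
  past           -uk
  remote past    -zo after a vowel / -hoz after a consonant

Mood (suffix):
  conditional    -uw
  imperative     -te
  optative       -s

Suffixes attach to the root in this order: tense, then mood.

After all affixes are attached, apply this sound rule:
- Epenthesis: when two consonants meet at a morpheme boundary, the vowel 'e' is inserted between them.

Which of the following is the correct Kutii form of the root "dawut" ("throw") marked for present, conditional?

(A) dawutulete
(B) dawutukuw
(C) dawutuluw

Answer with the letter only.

Attach tense present -ul → dawutul.
Attach mood conditional -uw → dawutuluw.
Epenthesis: no change.
So the correct form is dawutuluw, option (C).
(B) dawutukuw is wrong: it uses past instead of present for tense.
(A) dawutulete is wrong: it uses imperative instead of conditional for mood.

C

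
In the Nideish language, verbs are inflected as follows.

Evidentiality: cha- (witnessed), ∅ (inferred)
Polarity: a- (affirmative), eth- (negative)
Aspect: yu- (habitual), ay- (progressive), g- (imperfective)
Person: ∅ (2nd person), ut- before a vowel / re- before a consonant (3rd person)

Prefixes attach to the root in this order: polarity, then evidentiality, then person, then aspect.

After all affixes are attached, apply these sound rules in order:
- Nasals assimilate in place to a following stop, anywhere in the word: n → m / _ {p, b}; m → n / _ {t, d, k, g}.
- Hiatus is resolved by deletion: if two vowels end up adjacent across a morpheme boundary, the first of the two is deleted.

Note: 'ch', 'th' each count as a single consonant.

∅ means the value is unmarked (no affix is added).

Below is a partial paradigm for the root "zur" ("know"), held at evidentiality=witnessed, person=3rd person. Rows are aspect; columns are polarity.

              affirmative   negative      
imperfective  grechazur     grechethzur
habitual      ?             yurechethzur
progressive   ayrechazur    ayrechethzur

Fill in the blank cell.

yurechazur

Attach polarity affirmative a- → azur.
Attach evidentiality witnessed cha- → chaazur.
Attach person 3rd person re- (before consonant 'ch') → rechaazur.
Attach aspect habitual yu- → yurechaazur.
Nasal assimilation: no change.
Apply vowel deletion: yurechaazur → yurechazur.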